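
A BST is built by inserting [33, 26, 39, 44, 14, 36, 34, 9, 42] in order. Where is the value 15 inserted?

Starting tree (level order): [33, 26, 39, 14, None, 36, 44, 9, None, 34, None, 42]
Insertion path: 33 -> 26 -> 14
Result: insert 15 as right child of 14
Final tree (level order): [33, 26, 39, 14, None, 36, 44, 9, 15, 34, None, 42]


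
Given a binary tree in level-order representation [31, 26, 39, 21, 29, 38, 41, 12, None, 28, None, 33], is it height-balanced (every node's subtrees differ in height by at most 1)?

Tree (level-order array): [31, 26, 39, 21, 29, 38, 41, 12, None, 28, None, 33]
Definition: a tree is height-balanced if, at every node, |h(left) - h(right)| <= 1 (empty subtree has height -1).
Bottom-up per-node check:
  node 12: h_left=-1, h_right=-1, diff=0 [OK], height=0
  node 21: h_left=0, h_right=-1, diff=1 [OK], height=1
  node 28: h_left=-1, h_right=-1, diff=0 [OK], height=0
  node 29: h_left=0, h_right=-1, diff=1 [OK], height=1
  node 26: h_left=1, h_right=1, diff=0 [OK], height=2
  node 33: h_left=-1, h_right=-1, diff=0 [OK], height=0
  node 38: h_left=0, h_right=-1, diff=1 [OK], height=1
  node 41: h_left=-1, h_right=-1, diff=0 [OK], height=0
  node 39: h_left=1, h_right=0, diff=1 [OK], height=2
  node 31: h_left=2, h_right=2, diff=0 [OK], height=3
All nodes satisfy the balance condition.
Result: Balanced


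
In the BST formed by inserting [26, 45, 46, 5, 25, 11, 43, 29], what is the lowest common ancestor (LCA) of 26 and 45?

Tree insertion order: [26, 45, 46, 5, 25, 11, 43, 29]
Tree (level-order array): [26, 5, 45, None, 25, 43, 46, 11, None, 29]
In a BST, the LCA of p=26, q=45 is the first node v on the
root-to-leaf path with p <= v <= q (go left if both < v, right if both > v).
Walk from root:
  at 26: 26 <= 26 <= 45, this is the LCA
LCA = 26


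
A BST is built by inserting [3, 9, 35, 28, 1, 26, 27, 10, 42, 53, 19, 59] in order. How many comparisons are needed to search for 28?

Search path for 28: 3 -> 9 -> 35 -> 28
Found: True
Comparisons: 4


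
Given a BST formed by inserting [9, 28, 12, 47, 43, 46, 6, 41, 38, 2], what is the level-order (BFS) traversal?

Tree insertion order: [9, 28, 12, 47, 43, 46, 6, 41, 38, 2]
Tree (level-order array): [9, 6, 28, 2, None, 12, 47, None, None, None, None, 43, None, 41, 46, 38]
BFS from the root, enqueuing left then right child of each popped node:
  queue [9] -> pop 9, enqueue [6, 28], visited so far: [9]
  queue [6, 28] -> pop 6, enqueue [2], visited so far: [9, 6]
  queue [28, 2] -> pop 28, enqueue [12, 47], visited so far: [9, 6, 28]
  queue [2, 12, 47] -> pop 2, enqueue [none], visited so far: [9, 6, 28, 2]
  queue [12, 47] -> pop 12, enqueue [none], visited so far: [9, 6, 28, 2, 12]
  queue [47] -> pop 47, enqueue [43], visited so far: [9, 6, 28, 2, 12, 47]
  queue [43] -> pop 43, enqueue [41, 46], visited so far: [9, 6, 28, 2, 12, 47, 43]
  queue [41, 46] -> pop 41, enqueue [38], visited so far: [9, 6, 28, 2, 12, 47, 43, 41]
  queue [46, 38] -> pop 46, enqueue [none], visited so far: [9, 6, 28, 2, 12, 47, 43, 41, 46]
  queue [38] -> pop 38, enqueue [none], visited so far: [9, 6, 28, 2, 12, 47, 43, 41, 46, 38]
Result: [9, 6, 28, 2, 12, 47, 43, 41, 46, 38]


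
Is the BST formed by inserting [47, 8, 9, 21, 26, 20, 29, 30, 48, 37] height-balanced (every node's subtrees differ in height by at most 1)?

Tree (level-order array): [47, 8, 48, None, 9, None, None, None, 21, 20, 26, None, None, None, 29, None, 30, None, 37]
Definition: a tree is height-balanced if, at every node, |h(left) - h(right)| <= 1 (empty subtree has height -1).
Bottom-up per-node check:
  node 20: h_left=-1, h_right=-1, diff=0 [OK], height=0
  node 37: h_left=-1, h_right=-1, diff=0 [OK], height=0
  node 30: h_left=-1, h_right=0, diff=1 [OK], height=1
  node 29: h_left=-1, h_right=1, diff=2 [FAIL (|-1-1|=2 > 1)], height=2
  node 26: h_left=-1, h_right=2, diff=3 [FAIL (|-1-2|=3 > 1)], height=3
  node 21: h_left=0, h_right=3, diff=3 [FAIL (|0-3|=3 > 1)], height=4
  node 9: h_left=-1, h_right=4, diff=5 [FAIL (|-1-4|=5 > 1)], height=5
  node 8: h_left=-1, h_right=5, diff=6 [FAIL (|-1-5|=6 > 1)], height=6
  node 48: h_left=-1, h_right=-1, diff=0 [OK], height=0
  node 47: h_left=6, h_right=0, diff=6 [FAIL (|6-0|=6 > 1)], height=7
Node 29 violates the condition: |-1 - 1| = 2 > 1.
Result: Not balanced


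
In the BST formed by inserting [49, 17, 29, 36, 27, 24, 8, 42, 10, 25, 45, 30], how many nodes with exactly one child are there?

Tree built from: [49, 17, 29, 36, 27, 24, 8, 42, 10, 25, 45, 30]
Tree (level-order array): [49, 17, None, 8, 29, None, 10, 27, 36, None, None, 24, None, 30, 42, None, 25, None, None, None, 45]
Rule: These are nodes with exactly 1 non-null child.
Per-node child counts:
  node 49: 1 child(ren)
  node 17: 2 child(ren)
  node 8: 1 child(ren)
  node 10: 0 child(ren)
  node 29: 2 child(ren)
  node 27: 1 child(ren)
  node 24: 1 child(ren)
  node 25: 0 child(ren)
  node 36: 2 child(ren)
  node 30: 0 child(ren)
  node 42: 1 child(ren)
  node 45: 0 child(ren)
Matching nodes: [49, 8, 27, 24, 42]
Count of nodes with exactly one child: 5


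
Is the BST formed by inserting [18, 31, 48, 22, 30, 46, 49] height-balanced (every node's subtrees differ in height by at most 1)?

Tree (level-order array): [18, None, 31, 22, 48, None, 30, 46, 49]
Definition: a tree is height-balanced if, at every node, |h(left) - h(right)| <= 1 (empty subtree has height -1).
Bottom-up per-node check:
  node 30: h_left=-1, h_right=-1, diff=0 [OK], height=0
  node 22: h_left=-1, h_right=0, diff=1 [OK], height=1
  node 46: h_left=-1, h_right=-1, diff=0 [OK], height=0
  node 49: h_left=-1, h_right=-1, diff=0 [OK], height=0
  node 48: h_left=0, h_right=0, diff=0 [OK], height=1
  node 31: h_left=1, h_right=1, diff=0 [OK], height=2
  node 18: h_left=-1, h_right=2, diff=3 [FAIL (|-1-2|=3 > 1)], height=3
Node 18 violates the condition: |-1 - 2| = 3 > 1.
Result: Not balanced


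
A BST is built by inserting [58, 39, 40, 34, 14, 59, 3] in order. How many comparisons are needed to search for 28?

Search path for 28: 58 -> 39 -> 34 -> 14
Found: False
Comparisons: 4


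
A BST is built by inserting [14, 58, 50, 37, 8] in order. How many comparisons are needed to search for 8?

Search path for 8: 14 -> 8
Found: True
Comparisons: 2


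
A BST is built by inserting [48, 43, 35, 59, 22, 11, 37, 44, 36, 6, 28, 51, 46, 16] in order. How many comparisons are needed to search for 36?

Search path for 36: 48 -> 43 -> 35 -> 37 -> 36
Found: True
Comparisons: 5


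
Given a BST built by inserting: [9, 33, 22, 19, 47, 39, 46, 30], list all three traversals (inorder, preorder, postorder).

Tree insertion order: [9, 33, 22, 19, 47, 39, 46, 30]
Tree (level-order array): [9, None, 33, 22, 47, 19, 30, 39, None, None, None, None, None, None, 46]
Inorder (L, root, R): [9, 19, 22, 30, 33, 39, 46, 47]
Preorder (root, L, R): [9, 33, 22, 19, 30, 47, 39, 46]
Postorder (L, R, root): [19, 30, 22, 46, 39, 47, 33, 9]


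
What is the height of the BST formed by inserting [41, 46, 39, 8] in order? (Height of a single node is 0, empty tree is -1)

Insertion order: [41, 46, 39, 8]
Tree (level-order array): [41, 39, 46, 8]
Compute height bottom-up (empty subtree = -1):
  height(8) = 1 + max(-1, -1) = 0
  height(39) = 1 + max(0, -1) = 1
  height(46) = 1 + max(-1, -1) = 0
  height(41) = 1 + max(1, 0) = 2
Height = 2


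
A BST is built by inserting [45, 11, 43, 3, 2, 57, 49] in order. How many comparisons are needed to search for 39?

Search path for 39: 45 -> 11 -> 43
Found: False
Comparisons: 3


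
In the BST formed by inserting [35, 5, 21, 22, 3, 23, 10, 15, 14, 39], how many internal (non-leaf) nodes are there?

Tree built from: [35, 5, 21, 22, 3, 23, 10, 15, 14, 39]
Tree (level-order array): [35, 5, 39, 3, 21, None, None, None, None, 10, 22, None, 15, None, 23, 14]
Rule: An internal node has at least one child.
Per-node child counts:
  node 35: 2 child(ren)
  node 5: 2 child(ren)
  node 3: 0 child(ren)
  node 21: 2 child(ren)
  node 10: 1 child(ren)
  node 15: 1 child(ren)
  node 14: 0 child(ren)
  node 22: 1 child(ren)
  node 23: 0 child(ren)
  node 39: 0 child(ren)
Matching nodes: [35, 5, 21, 10, 15, 22]
Count of internal (non-leaf) nodes: 6


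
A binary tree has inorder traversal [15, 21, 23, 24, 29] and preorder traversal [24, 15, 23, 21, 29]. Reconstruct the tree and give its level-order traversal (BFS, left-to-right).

Inorder:  [15, 21, 23, 24, 29]
Preorder: [24, 15, 23, 21, 29]
Algorithm: preorder visits root first, so consume preorder in order;
for each root, split the current inorder slice at that value into
left-subtree inorder and right-subtree inorder, then recurse.
Recursive splits:
  root=24; inorder splits into left=[15, 21, 23], right=[29]
  root=15; inorder splits into left=[], right=[21, 23]
  root=23; inorder splits into left=[21], right=[]
  root=21; inorder splits into left=[], right=[]
  root=29; inorder splits into left=[], right=[]
Reconstructed level-order: [24, 15, 29, 23, 21]


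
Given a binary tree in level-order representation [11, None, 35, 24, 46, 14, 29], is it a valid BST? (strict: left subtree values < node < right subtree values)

Level-order array: [11, None, 35, 24, 46, 14, 29]
Validate using subtree bounds (lo, hi): at each node, require lo < value < hi,
then recurse left with hi=value and right with lo=value.
Preorder trace (stopping at first violation):
  at node 11 with bounds (-inf, +inf): OK
  at node 35 with bounds (11, +inf): OK
  at node 24 with bounds (11, 35): OK
  at node 14 with bounds (11, 24): OK
  at node 29 with bounds (24, 35): OK
  at node 46 with bounds (35, +inf): OK
No violation found at any node.
Result: Valid BST


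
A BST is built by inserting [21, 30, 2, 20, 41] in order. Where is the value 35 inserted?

Starting tree (level order): [21, 2, 30, None, 20, None, 41]
Insertion path: 21 -> 30 -> 41
Result: insert 35 as left child of 41
Final tree (level order): [21, 2, 30, None, 20, None, 41, None, None, 35]


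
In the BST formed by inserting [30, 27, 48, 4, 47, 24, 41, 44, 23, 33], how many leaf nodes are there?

Tree built from: [30, 27, 48, 4, 47, 24, 41, 44, 23, 33]
Tree (level-order array): [30, 27, 48, 4, None, 47, None, None, 24, 41, None, 23, None, 33, 44]
Rule: A leaf has 0 children.
Per-node child counts:
  node 30: 2 child(ren)
  node 27: 1 child(ren)
  node 4: 1 child(ren)
  node 24: 1 child(ren)
  node 23: 0 child(ren)
  node 48: 1 child(ren)
  node 47: 1 child(ren)
  node 41: 2 child(ren)
  node 33: 0 child(ren)
  node 44: 0 child(ren)
Matching nodes: [23, 33, 44]
Count of leaf nodes: 3


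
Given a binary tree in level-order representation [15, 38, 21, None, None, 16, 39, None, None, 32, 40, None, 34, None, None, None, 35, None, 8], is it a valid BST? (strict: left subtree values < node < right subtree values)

Level-order array: [15, 38, 21, None, None, 16, 39, None, None, 32, 40, None, 34, None, None, None, 35, None, 8]
Validate using subtree bounds (lo, hi): at each node, require lo < value < hi,
then recurse left with hi=value and right with lo=value.
Preorder trace (stopping at first violation):
  at node 15 with bounds (-inf, +inf): OK
  at node 38 with bounds (-inf, 15): VIOLATION
Node 38 violates its bound: not (-inf < 38 < 15).
Result: Not a valid BST


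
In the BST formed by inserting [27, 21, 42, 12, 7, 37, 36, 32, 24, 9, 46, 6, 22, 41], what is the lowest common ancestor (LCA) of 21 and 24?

Tree insertion order: [27, 21, 42, 12, 7, 37, 36, 32, 24, 9, 46, 6, 22, 41]
Tree (level-order array): [27, 21, 42, 12, 24, 37, 46, 7, None, 22, None, 36, 41, None, None, 6, 9, None, None, 32]
In a BST, the LCA of p=21, q=24 is the first node v on the
root-to-leaf path with p <= v <= q (go left if both < v, right if both > v).
Walk from root:
  at 27: both 21 and 24 < 27, go left
  at 21: 21 <= 21 <= 24, this is the LCA
LCA = 21


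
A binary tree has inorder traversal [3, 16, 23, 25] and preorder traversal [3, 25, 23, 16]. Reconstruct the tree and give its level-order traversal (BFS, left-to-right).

Inorder:  [3, 16, 23, 25]
Preorder: [3, 25, 23, 16]
Algorithm: preorder visits root first, so consume preorder in order;
for each root, split the current inorder slice at that value into
left-subtree inorder and right-subtree inorder, then recurse.
Recursive splits:
  root=3; inorder splits into left=[], right=[16, 23, 25]
  root=25; inorder splits into left=[16, 23], right=[]
  root=23; inorder splits into left=[16], right=[]
  root=16; inorder splits into left=[], right=[]
Reconstructed level-order: [3, 25, 23, 16]


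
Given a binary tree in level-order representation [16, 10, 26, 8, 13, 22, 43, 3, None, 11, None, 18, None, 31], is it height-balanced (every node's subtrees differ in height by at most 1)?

Tree (level-order array): [16, 10, 26, 8, 13, 22, 43, 3, None, 11, None, 18, None, 31]
Definition: a tree is height-balanced if, at every node, |h(left) - h(right)| <= 1 (empty subtree has height -1).
Bottom-up per-node check:
  node 3: h_left=-1, h_right=-1, diff=0 [OK], height=0
  node 8: h_left=0, h_right=-1, diff=1 [OK], height=1
  node 11: h_left=-1, h_right=-1, diff=0 [OK], height=0
  node 13: h_left=0, h_right=-1, diff=1 [OK], height=1
  node 10: h_left=1, h_right=1, diff=0 [OK], height=2
  node 18: h_left=-1, h_right=-1, diff=0 [OK], height=0
  node 22: h_left=0, h_right=-1, diff=1 [OK], height=1
  node 31: h_left=-1, h_right=-1, diff=0 [OK], height=0
  node 43: h_left=0, h_right=-1, diff=1 [OK], height=1
  node 26: h_left=1, h_right=1, diff=0 [OK], height=2
  node 16: h_left=2, h_right=2, diff=0 [OK], height=3
All nodes satisfy the balance condition.
Result: Balanced


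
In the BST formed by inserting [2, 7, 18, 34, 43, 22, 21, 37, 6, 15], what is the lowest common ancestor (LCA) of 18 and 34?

Tree insertion order: [2, 7, 18, 34, 43, 22, 21, 37, 6, 15]
Tree (level-order array): [2, None, 7, 6, 18, None, None, 15, 34, None, None, 22, 43, 21, None, 37]
In a BST, the LCA of p=18, q=34 is the first node v on the
root-to-leaf path with p <= v <= q (go left if both < v, right if both > v).
Walk from root:
  at 2: both 18 and 34 > 2, go right
  at 7: both 18 and 34 > 7, go right
  at 18: 18 <= 18 <= 34, this is the LCA
LCA = 18


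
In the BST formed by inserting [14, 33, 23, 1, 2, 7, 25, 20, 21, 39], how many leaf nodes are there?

Tree built from: [14, 33, 23, 1, 2, 7, 25, 20, 21, 39]
Tree (level-order array): [14, 1, 33, None, 2, 23, 39, None, 7, 20, 25, None, None, None, None, None, 21]
Rule: A leaf has 0 children.
Per-node child counts:
  node 14: 2 child(ren)
  node 1: 1 child(ren)
  node 2: 1 child(ren)
  node 7: 0 child(ren)
  node 33: 2 child(ren)
  node 23: 2 child(ren)
  node 20: 1 child(ren)
  node 21: 0 child(ren)
  node 25: 0 child(ren)
  node 39: 0 child(ren)
Matching nodes: [7, 21, 25, 39]
Count of leaf nodes: 4


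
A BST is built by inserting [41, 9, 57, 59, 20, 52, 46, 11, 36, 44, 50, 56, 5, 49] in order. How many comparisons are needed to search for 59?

Search path for 59: 41 -> 57 -> 59
Found: True
Comparisons: 3


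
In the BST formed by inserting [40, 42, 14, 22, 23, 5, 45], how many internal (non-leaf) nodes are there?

Tree built from: [40, 42, 14, 22, 23, 5, 45]
Tree (level-order array): [40, 14, 42, 5, 22, None, 45, None, None, None, 23]
Rule: An internal node has at least one child.
Per-node child counts:
  node 40: 2 child(ren)
  node 14: 2 child(ren)
  node 5: 0 child(ren)
  node 22: 1 child(ren)
  node 23: 0 child(ren)
  node 42: 1 child(ren)
  node 45: 0 child(ren)
Matching nodes: [40, 14, 22, 42]
Count of internal (non-leaf) nodes: 4


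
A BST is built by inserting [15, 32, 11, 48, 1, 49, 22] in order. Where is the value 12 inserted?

Starting tree (level order): [15, 11, 32, 1, None, 22, 48, None, None, None, None, None, 49]
Insertion path: 15 -> 11
Result: insert 12 as right child of 11
Final tree (level order): [15, 11, 32, 1, 12, 22, 48, None, None, None, None, None, None, None, 49]


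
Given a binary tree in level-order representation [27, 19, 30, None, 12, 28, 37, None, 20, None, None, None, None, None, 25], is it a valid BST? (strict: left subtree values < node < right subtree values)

Level-order array: [27, 19, 30, None, 12, 28, 37, None, 20, None, None, None, None, None, 25]
Validate using subtree bounds (lo, hi): at each node, require lo < value < hi,
then recurse left with hi=value and right with lo=value.
Preorder trace (stopping at first violation):
  at node 27 with bounds (-inf, +inf): OK
  at node 19 with bounds (-inf, 27): OK
  at node 12 with bounds (19, 27): VIOLATION
Node 12 violates its bound: not (19 < 12 < 27).
Result: Not a valid BST


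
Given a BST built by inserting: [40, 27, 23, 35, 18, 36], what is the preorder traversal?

Tree insertion order: [40, 27, 23, 35, 18, 36]
Tree (level-order array): [40, 27, None, 23, 35, 18, None, None, 36]
Preorder traversal: [40, 27, 23, 18, 35, 36]


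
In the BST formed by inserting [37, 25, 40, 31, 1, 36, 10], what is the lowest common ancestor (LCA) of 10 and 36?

Tree insertion order: [37, 25, 40, 31, 1, 36, 10]
Tree (level-order array): [37, 25, 40, 1, 31, None, None, None, 10, None, 36]
In a BST, the LCA of p=10, q=36 is the first node v on the
root-to-leaf path with p <= v <= q (go left if both < v, right if both > v).
Walk from root:
  at 37: both 10 and 36 < 37, go left
  at 25: 10 <= 25 <= 36, this is the LCA
LCA = 25


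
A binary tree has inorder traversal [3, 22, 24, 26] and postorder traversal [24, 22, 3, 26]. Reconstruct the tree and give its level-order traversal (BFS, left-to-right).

Inorder:   [3, 22, 24, 26]
Postorder: [24, 22, 3, 26]
Algorithm: postorder visits root last, so walk postorder right-to-left;
each value is the root of the current inorder slice — split it at that
value, recurse on the right subtree first, then the left.
Recursive splits:
  root=26; inorder splits into left=[3, 22, 24], right=[]
  root=3; inorder splits into left=[], right=[22, 24]
  root=22; inorder splits into left=[], right=[24]
  root=24; inorder splits into left=[], right=[]
Reconstructed level-order: [26, 3, 22, 24]


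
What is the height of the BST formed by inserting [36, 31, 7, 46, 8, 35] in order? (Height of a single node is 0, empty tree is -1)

Insertion order: [36, 31, 7, 46, 8, 35]
Tree (level-order array): [36, 31, 46, 7, 35, None, None, None, 8]
Compute height bottom-up (empty subtree = -1):
  height(8) = 1 + max(-1, -1) = 0
  height(7) = 1 + max(-1, 0) = 1
  height(35) = 1 + max(-1, -1) = 0
  height(31) = 1 + max(1, 0) = 2
  height(46) = 1 + max(-1, -1) = 0
  height(36) = 1 + max(2, 0) = 3
Height = 3


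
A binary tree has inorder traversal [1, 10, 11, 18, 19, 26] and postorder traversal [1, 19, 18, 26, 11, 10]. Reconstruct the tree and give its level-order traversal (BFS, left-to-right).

Inorder:   [1, 10, 11, 18, 19, 26]
Postorder: [1, 19, 18, 26, 11, 10]
Algorithm: postorder visits root last, so walk postorder right-to-left;
each value is the root of the current inorder slice — split it at that
value, recurse on the right subtree first, then the left.
Recursive splits:
  root=10; inorder splits into left=[1], right=[11, 18, 19, 26]
  root=11; inorder splits into left=[], right=[18, 19, 26]
  root=26; inorder splits into left=[18, 19], right=[]
  root=18; inorder splits into left=[], right=[19]
  root=19; inorder splits into left=[], right=[]
  root=1; inorder splits into left=[], right=[]
Reconstructed level-order: [10, 1, 11, 26, 18, 19]


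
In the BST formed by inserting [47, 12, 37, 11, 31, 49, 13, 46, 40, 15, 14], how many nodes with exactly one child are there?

Tree built from: [47, 12, 37, 11, 31, 49, 13, 46, 40, 15, 14]
Tree (level-order array): [47, 12, 49, 11, 37, None, None, None, None, 31, 46, 13, None, 40, None, None, 15, None, None, 14]
Rule: These are nodes with exactly 1 non-null child.
Per-node child counts:
  node 47: 2 child(ren)
  node 12: 2 child(ren)
  node 11: 0 child(ren)
  node 37: 2 child(ren)
  node 31: 1 child(ren)
  node 13: 1 child(ren)
  node 15: 1 child(ren)
  node 14: 0 child(ren)
  node 46: 1 child(ren)
  node 40: 0 child(ren)
  node 49: 0 child(ren)
Matching nodes: [31, 13, 15, 46]
Count of nodes with exactly one child: 4


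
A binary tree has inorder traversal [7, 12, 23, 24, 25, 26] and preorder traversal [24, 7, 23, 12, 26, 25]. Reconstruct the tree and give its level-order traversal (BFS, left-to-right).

Inorder:  [7, 12, 23, 24, 25, 26]
Preorder: [24, 7, 23, 12, 26, 25]
Algorithm: preorder visits root first, so consume preorder in order;
for each root, split the current inorder slice at that value into
left-subtree inorder and right-subtree inorder, then recurse.
Recursive splits:
  root=24; inorder splits into left=[7, 12, 23], right=[25, 26]
  root=7; inorder splits into left=[], right=[12, 23]
  root=23; inorder splits into left=[12], right=[]
  root=12; inorder splits into left=[], right=[]
  root=26; inorder splits into left=[25], right=[]
  root=25; inorder splits into left=[], right=[]
Reconstructed level-order: [24, 7, 26, 23, 25, 12]


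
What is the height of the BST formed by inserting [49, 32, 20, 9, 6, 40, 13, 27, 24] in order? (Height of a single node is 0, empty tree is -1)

Insertion order: [49, 32, 20, 9, 6, 40, 13, 27, 24]
Tree (level-order array): [49, 32, None, 20, 40, 9, 27, None, None, 6, 13, 24]
Compute height bottom-up (empty subtree = -1):
  height(6) = 1 + max(-1, -1) = 0
  height(13) = 1 + max(-1, -1) = 0
  height(9) = 1 + max(0, 0) = 1
  height(24) = 1 + max(-1, -1) = 0
  height(27) = 1 + max(0, -1) = 1
  height(20) = 1 + max(1, 1) = 2
  height(40) = 1 + max(-1, -1) = 0
  height(32) = 1 + max(2, 0) = 3
  height(49) = 1 + max(3, -1) = 4
Height = 4


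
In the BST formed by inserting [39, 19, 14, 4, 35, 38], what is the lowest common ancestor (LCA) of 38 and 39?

Tree insertion order: [39, 19, 14, 4, 35, 38]
Tree (level-order array): [39, 19, None, 14, 35, 4, None, None, 38]
In a BST, the LCA of p=38, q=39 is the first node v on the
root-to-leaf path with p <= v <= q (go left if both < v, right if both > v).
Walk from root:
  at 39: 38 <= 39 <= 39, this is the LCA
LCA = 39


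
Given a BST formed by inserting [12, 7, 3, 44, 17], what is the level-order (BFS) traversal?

Tree insertion order: [12, 7, 3, 44, 17]
Tree (level-order array): [12, 7, 44, 3, None, 17]
BFS from the root, enqueuing left then right child of each popped node:
  queue [12] -> pop 12, enqueue [7, 44], visited so far: [12]
  queue [7, 44] -> pop 7, enqueue [3], visited so far: [12, 7]
  queue [44, 3] -> pop 44, enqueue [17], visited so far: [12, 7, 44]
  queue [3, 17] -> pop 3, enqueue [none], visited so far: [12, 7, 44, 3]
  queue [17] -> pop 17, enqueue [none], visited so far: [12, 7, 44, 3, 17]
Result: [12, 7, 44, 3, 17]


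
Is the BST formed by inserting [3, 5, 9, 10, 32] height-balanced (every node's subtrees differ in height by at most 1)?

Tree (level-order array): [3, None, 5, None, 9, None, 10, None, 32]
Definition: a tree is height-balanced if, at every node, |h(left) - h(right)| <= 1 (empty subtree has height -1).
Bottom-up per-node check:
  node 32: h_left=-1, h_right=-1, diff=0 [OK], height=0
  node 10: h_left=-1, h_right=0, diff=1 [OK], height=1
  node 9: h_left=-1, h_right=1, diff=2 [FAIL (|-1-1|=2 > 1)], height=2
  node 5: h_left=-1, h_right=2, diff=3 [FAIL (|-1-2|=3 > 1)], height=3
  node 3: h_left=-1, h_right=3, diff=4 [FAIL (|-1-3|=4 > 1)], height=4
Node 9 violates the condition: |-1 - 1| = 2 > 1.
Result: Not balanced


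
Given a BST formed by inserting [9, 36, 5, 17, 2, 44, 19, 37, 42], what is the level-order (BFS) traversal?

Tree insertion order: [9, 36, 5, 17, 2, 44, 19, 37, 42]
Tree (level-order array): [9, 5, 36, 2, None, 17, 44, None, None, None, 19, 37, None, None, None, None, 42]
BFS from the root, enqueuing left then right child of each popped node:
  queue [9] -> pop 9, enqueue [5, 36], visited so far: [9]
  queue [5, 36] -> pop 5, enqueue [2], visited so far: [9, 5]
  queue [36, 2] -> pop 36, enqueue [17, 44], visited so far: [9, 5, 36]
  queue [2, 17, 44] -> pop 2, enqueue [none], visited so far: [9, 5, 36, 2]
  queue [17, 44] -> pop 17, enqueue [19], visited so far: [9, 5, 36, 2, 17]
  queue [44, 19] -> pop 44, enqueue [37], visited so far: [9, 5, 36, 2, 17, 44]
  queue [19, 37] -> pop 19, enqueue [none], visited so far: [9, 5, 36, 2, 17, 44, 19]
  queue [37] -> pop 37, enqueue [42], visited so far: [9, 5, 36, 2, 17, 44, 19, 37]
  queue [42] -> pop 42, enqueue [none], visited so far: [9, 5, 36, 2, 17, 44, 19, 37, 42]
Result: [9, 5, 36, 2, 17, 44, 19, 37, 42]


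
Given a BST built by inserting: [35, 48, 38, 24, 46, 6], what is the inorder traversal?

Tree insertion order: [35, 48, 38, 24, 46, 6]
Tree (level-order array): [35, 24, 48, 6, None, 38, None, None, None, None, 46]
Inorder traversal: [6, 24, 35, 38, 46, 48]


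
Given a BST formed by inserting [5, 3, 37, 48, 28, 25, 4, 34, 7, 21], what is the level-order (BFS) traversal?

Tree insertion order: [5, 3, 37, 48, 28, 25, 4, 34, 7, 21]
Tree (level-order array): [5, 3, 37, None, 4, 28, 48, None, None, 25, 34, None, None, 7, None, None, None, None, 21]
BFS from the root, enqueuing left then right child of each popped node:
  queue [5] -> pop 5, enqueue [3, 37], visited so far: [5]
  queue [3, 37] -> pop 3, enqueue [4], visited so far: [5, 3]
  queue [37, 4] -> pop 37, enqueue [28, 48], visited so far: [5, 3, 37]
  queue [4, 28, 48] -> pop 4, enqueue [none], visited so far: [5, 3, 37, 4]
  queue [28, 48] -> pop 28, enqueue [25, 34], visited so far: [5, 3, 37, 4, 28]
  queue [48, 25, 34] -> pop 48, enqueue [none], visited so far: [5, 3, 37, 4, 28, 48]
  queue [25, 34] -> pop 25, enqueue [7], visited so far: [5, 3, 37, 4, 28, 48, 25]
  queue [34, 7] -> pop 34, enqueue [none], visited so far: [5, 3, 37, 4, 28, 48, 25, 34]
  queue [7] -> pop 7, enqueue [21], visited so far: [5, 3, 37, 4, 28, 48, 25, 34, 7]
  queue [21] -> pop 21, enqueue [none], visited so far: [5, 3, 37, 4, 28, 48, 25, 34, 7, 21]
Result: [5, 3, 37, 4, 28, 48, 25, 34, 7, 21]


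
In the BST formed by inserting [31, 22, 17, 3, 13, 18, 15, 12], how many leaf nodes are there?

Tree built from: [31, 22, 17, 3, 13, 18, 15, 12]
Tree (level-order array): [31, 22, None, 17, None, 3, 18, None, 13, None, None, 12, 15]
Rule: A leaf has 0 children.
Per-node child counts:
  node 31: 1 child(ren)
  node 22: 1 child(ren)
  node 17: 2 child(ren)
  node 3: 1 child(ren)
  node 13: 2 child(ren)
  node 12: 0 child(ren)
  node 15: 0 child(ren)
  node 18: 0 child(ren)
Matching nodes: [12, 15, 18]
Count of leaf nodes: 3


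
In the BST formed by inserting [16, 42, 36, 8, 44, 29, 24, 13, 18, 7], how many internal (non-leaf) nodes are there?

Tree built from: [16, 42, 36, 8, 44, 29, 24, 13, 18, 7]
Tree (level-order array): [16, 8, 42, 7, 13, 36, 44, None, None, None, None, 29, None, None, None, 24, None, 18]
Rule: An internal node has at least one child.
Per-node child counts:
  node 16: 2 child(ren)
  node 8: 2 child(ren)
  node 7: 0 child(ren)
  node 13: 0 child(ren)
  node 42: 2 child(ren)
  node 36: 1 child(ren)
  node 29: 1 child(ren)
  node 24: 1 child(ren)
  node 18: 0 child(ren)
  node 44: 0 child(ren)
Matching nodes: [16, 8, 42, 36, 29, 24]
Count of internal (non-leaf) nodes: 6


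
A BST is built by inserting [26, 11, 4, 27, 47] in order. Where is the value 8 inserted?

Starting tree (level order): [26, 11, 27, 4, None, None, 47]
Insertion path: 26 -> 11 -> 4
Result: insert 8 as right child of 4
Final tree (level order): [26, 11, 27, 4, None, None, 47, None, 8]


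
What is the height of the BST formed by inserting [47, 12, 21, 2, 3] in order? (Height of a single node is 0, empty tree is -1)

Insertion order: [47, 12, 21, 2, 3]
Tree (level-order array): [47, 12, None, 2, 21, None, 3]
Compute height bottom-up (empty subtree = -1):
  height(3) = 1 + max(-1, -1) = 0
  height(2) = 1 + max(-1, 0) = 1
  height(21) = 1 + max(-1, -1) = 0
  height(12) = 1 + max(1, 0) = 2
  height(47) = 1 + max(2, -1) = 3
Height = 3


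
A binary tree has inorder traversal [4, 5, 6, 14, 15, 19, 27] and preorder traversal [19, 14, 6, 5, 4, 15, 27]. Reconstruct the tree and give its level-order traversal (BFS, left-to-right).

Inorder:  [4, 5, 6, 14, 15, 19, 27]
Preorder: [19, 14, 6, 5, 4, 15, 27]
Algorithm: preorder visits root first, so consume preorder in order;
for each root, split the current inorder slice at that value into
left-subtree inorder and right-subtree inorder, then recurse.
Recursive splits:
  root=19; inorder splits into left=[4, 5, 6, 14, 15], right=[27]
  root=14; inorder splits into left=[4, 5, 6], right=[15]
  root=6; inorder splits into left=[4, 5], right=[]
  root=5; inorder splits into left=[4], right=[]
  root=4; inorder splits into left=[], right=[]
  root=15; inorder splits into left=[], right=[]
  root=27; inorder splits into left=[], right=[]
Reconstructed level-order: [19, 14, 27, 6, 15, 5, 4]


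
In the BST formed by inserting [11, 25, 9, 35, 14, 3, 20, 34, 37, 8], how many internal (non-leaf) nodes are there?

Tree built from: [11, 25, 9, 35, 14, 3, 20, 34, 37, 8]
Tree (level-order array): [11, 9, 25, 3, None, 14, 35, None, 8, None, 20, 34, 37]
Rule: An internal node has at least one child.
Per-node child counts:
  node 11: 2 child(ren)
  node 9: 1 child(ren)
  node 3: 1 child(ren)
  node 8: 0 child(ren)
  node 25: 2 child(ren)
  node 14: 1 child(ren)
  node 20: 0 child(ren)
  node 35: 2 child(ren)
  node 34: 0 child(ren)
  node 37: 0 child(ren)
Matching nodes: [11, 9, 3, 25, 14, 35]
Count of internal (non-leaf) nodes: 6


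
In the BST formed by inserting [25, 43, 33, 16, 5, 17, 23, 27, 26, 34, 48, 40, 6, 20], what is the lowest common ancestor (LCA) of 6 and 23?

Tree insertion order: [25, 43, 33, 16, 5, 17, 23, 27, 26, 34, 48, 40, 6, 20]
Tree (level-order array): [25, 16, 43, 5, 17, 33, 48, None, 6, None, 23, 27, 34, None, None, None, None, 20, None, 26, None, None, 40]
In a BST, the LCA of p=6, q=23 is the first node v on the
root-to-leaf path with p <= v <= q (go left if both < v, right if both > v).
Walk from root:
  at 25: both 6 and 23 < 25, go left
  at 16: 6 <= 16 <= 23, this is the LCA
LCA = 16


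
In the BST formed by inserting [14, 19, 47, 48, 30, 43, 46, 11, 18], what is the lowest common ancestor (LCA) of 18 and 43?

Tree insertion order: [14, 19, 47, 48, 30, 43, 46, 11, 18]
Tree (level-order array): [14, 11, 19, None, None, 18, 47, None, None, 30, 48, None, 43, None, None, None, 46]
In a BST, the LCA of p=18, q=43 is the first node v on the
root-to-leaf path with p <= v <= q (go left if both < v, right if both > v).
Walk from root:
  at 14: both 18 and 43 > 14, go right
  at 19: 18 <= 19 <= 43, this is the LCA
LCA = 19


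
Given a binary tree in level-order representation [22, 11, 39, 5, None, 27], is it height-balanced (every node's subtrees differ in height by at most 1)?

Tree (level-order array): [22, 11, 39, 5, None, 27]
Definition: a tree is height-balanced if, at every node, |h(left) - h(right)| <= 1 (empty subtree has height -1).
Bottom-up per-node check:
  node 5: h_left=-1, h_right=-1, diff=0 [OK], height=0
  node 11: h_left=0, h_right=-1, diff=1 [OK], height=1
  node 27: h_left=-1, h_right=-1, diff=0 [OK], height=0
  node 39: h_left=0, h_right=-1, diff=1 [OK], height=1
  node 22: h_left=1, h_right=1, diff=0 [OK], height=2
All nodes satisfy the balance condition.
Result: Balanced


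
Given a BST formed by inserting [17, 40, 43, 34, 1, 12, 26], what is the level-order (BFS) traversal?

Tree insertion order: [17, 40, 43, 34, 1, 12, 26]
Tree (level-order array): [17, 1, 40, None, 12, 34, 43, None, None, 26]
BFS from the root, enqueuing left then right child of each popped node:
  queue [17] -> pop 17, enqueue [1, 40], visited so far: [17]
  queue [1, 40] -> pop 1, enqueue [12], visited so far: [17, 1]
  queue [40, 12] -> pop 40, enqueue [34, 43], visited so far: [17, 1, 40]
  queue [12, 34, 43] -> pop 12, enqueue [none], visited so far: [17, 1, 40, 12]
  queue [34, 43] -> pop 34, enqueue [26], visited so far: [17, 1, 40, 12, 34]
  queue [43, 26] -> pop 43, enqueue [none], visited so far: [17, 1, 40, 12, 34, 43]
  queue [26] -> pop 26, enqueue [none], visited so far: [17, 1, 40, 12, 34, 43, 26]
Result: [17, 1, 40, 12, 34, 43, 26]


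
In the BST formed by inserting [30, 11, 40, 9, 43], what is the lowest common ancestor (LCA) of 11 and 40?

Tree insertion order: [30, 11, 40, 9, 43]
Tree (level-order array): [30, 11, 40, 9, None, None, 43]
In a BST, the LCA of p=11, q=40 is the first node v on the
root-to-leaf path with p <= v <= q (go left if both < v, right if both > v).
Walk from root:
  at 30: 11 <= 30 <= 40, this is the LCA
LCA = 30


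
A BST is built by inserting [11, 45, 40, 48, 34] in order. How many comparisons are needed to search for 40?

Search path for 40: 11 -> 45 -> 40
Found: True
Comparisons: 3


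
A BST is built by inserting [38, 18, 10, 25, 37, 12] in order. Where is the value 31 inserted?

Starting tree (level order): [38, 18, None, 10, 25, None, 12, None, 37]
Insertion path: 38 -> 18 -> 25 -> 37
Result: insert 31 as left child of 37
Final tree (level order): [38, 18, None, 10, 25, None, 12, None, 37, None, None, 31]


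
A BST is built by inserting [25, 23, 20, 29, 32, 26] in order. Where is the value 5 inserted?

Starting tree (level order): [25, 23, 29, 20, None, 26, 32]
Insertion path: 25 -> 23 -> 20
Result: insert 5 as left child of 20
Final tree (level order): [25, 23, 29, 20, None, 26, 32, 5]


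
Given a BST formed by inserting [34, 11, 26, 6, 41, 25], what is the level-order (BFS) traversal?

Tree insertion order: [34, 11, 26, 6, 41, 25]
Tree (level-order array): [34, 11, 41, 6, 26, None, None, None, None, 25]
BFS from the root, enqueuing left then right child of each popped node:
  queue [34] -> pop 34, enqueue [11, 41], visited so far: [34]
  queue [11, 41] -> pop 11, enqueue [6, 26], visited so far: [34, 11]
  queue [41, 6, 26] -> pop 41, enqueue [none], visited so far: [34, 11, 41]
  queue [6, 26] -> pop 6, enqueue [none], visited so far: [34, 11, 41, 6]
  queue [26] -> pop 26, enqueue [25], visited so far: [34, 11, 41, 6, 26]
  queue [25] -> pop 25, enqueue [none], visited so far: [34, 11, 41, 6, 26, 25]
Result: [34, 11, 41, 6, 26, 25]


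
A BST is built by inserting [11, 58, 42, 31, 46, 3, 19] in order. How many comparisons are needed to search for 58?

Search path for 58: 11 -> 58
Found: True
Comparisons: 2


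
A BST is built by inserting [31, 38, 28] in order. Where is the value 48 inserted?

Starting tree (level order): [31, 28, 38]
Insertion path: 31 -> 38
Result: insert 48 as right child of 38
Final tree (level order): [31, 28, 38, None, None, None, 48]


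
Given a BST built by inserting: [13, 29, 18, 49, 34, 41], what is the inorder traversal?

Tree insertion order: [13, 29, 18, 49, 34, 41]
Tree (level-order array): [13, None, 29, 18, 49, None, None, 34, None, None, 41]
Inorder traversal: [13, 18, 29, 34, 41, 49]


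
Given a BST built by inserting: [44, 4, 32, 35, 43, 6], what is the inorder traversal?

Tree insertion order: [44, 4, 32, 35, 43, 6]
Tree (level-order array): [44, 4, None, None, 32, 6, 35, None, None, None, 43]
Inorder traversal: [4, 6, 32, 35, 43, 44]


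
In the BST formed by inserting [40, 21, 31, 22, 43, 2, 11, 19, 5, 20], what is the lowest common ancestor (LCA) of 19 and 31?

Tree insertion order: [40, 21, 31, 22, 43, 2, 11, 19, 5, 20]
Tree (level-order array): [40, 21, 43, 2, 31, None, None, None, 11, 22, None, 5, 19, None, None, None, None, None, 20]
In a BST, the LCA of p=19, q=31 is the first node v on the
root-to-leaf path with p <= v <= q (go left if both < v, right if both > v).
Walk from root:
  at 40: both 19 and 31 < 40, go left
  at 21: 19 <= 21 <= 31, this is the LCA
LCA = 21


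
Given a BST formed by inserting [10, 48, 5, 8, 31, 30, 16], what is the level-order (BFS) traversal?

Tree insertion order: [10, 48, 5, 8, 31, 30, 16]
Tree (level-order array): [10, 5, 48, None, 8, 31, None, None, None, 30, None, 16]
BFS from the root, enqueuing left then right child of each popped node:
  queue [10] -> pop 10, enqueue [5, 48], visited so far: [10]
  queue [5, 48] -> pop 5, enqueue [8], visited so far: [10, 5]
  queue [48, 8] -> pop 48, enqueue [31], visited so far: [10, 5, 48]
  queue [8, 31] -> pop 8, enqueue [none], visited so far: [10, 5, 48, 8]
  queue [31] -> pop 31, enqueue [30], visited so far: [10, 5, 48, 8, 31]
  queue [30] -> pop 30, enqueue [16], visited so far: [10, 5, 48, 8, 31, 30]
  queue [16] -> pop 16, enqueue [none], visited so far: [10, 5, 48, 8, 31, 30, 16]
Result: [10, 5, 48, 8, 31, 30, 16]


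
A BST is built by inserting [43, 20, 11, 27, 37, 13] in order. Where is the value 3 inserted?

Starting tree (level order): [43, 20, None, 11, 27, None, 13, None, 37]
Insertion path: 43 -> 20 -> 11
Result: insert 3 as left child of 11
Final tree (level order): [43, 20, None, 11, 27, 3, 13, None, 37]


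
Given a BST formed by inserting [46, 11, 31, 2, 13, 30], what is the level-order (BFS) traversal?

Tree insertion order: [46, 11, 31, 2, 13, 30]
Tree (level-order array): [46, 11, None, 2, 31, None, None, 13, None, None, 30]
BFS from the root, enqueuing left then right child of each popped node:
  queue [46] -> pop 46, enqueue [11], visited so far: [46]
  queue [11] -> pop 11, enqueue [2, 31], visited so far: [46, 11]
  queue [2, 31] -> pop 2, enqueue [none], visited so far: [46, 11, 2]
  queue [31] -> pop 31, enqueue [13], visited so far: [46, 11, 2, 31]
  queue [13] -> pop 13, enqueue [30], visited so far: [46, 11, 2, 31, 13]
  queue [30] -> pop 30, enqueue [none], visited so far: [46, 11, 2, 31, 13, 30]
Result: [46, 11, 2, 31, 13, 30]


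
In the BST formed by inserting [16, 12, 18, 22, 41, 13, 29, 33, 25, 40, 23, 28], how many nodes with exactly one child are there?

Tree built from: [16, 12, 18, 22, 41, 13, 29, 33, 25, 40, 23, 28]
Tree (level-order array): [16, 12, 18, None, 13, None, 22, None, None, None, 41, 29, None, 25, 33, 23, 28, None, 40]
Rule: These are nodes with exactly 1 non-null child.
Per-node child counts:
  node 16: 2 child(ren)
  node 12: 1 child(ren)
  node 13: 0 child(ren)
  node 18: 1 child(ren)
  node 22: 1 child(ren)
  node 41: 1 child(ren)
  node 29: 2 child(ren)
  node 25: 2 child(ren)
  node 23: 0 child(ren)
  node 28: 0 child(ren)
  node 33: 1 child(ren)
  node 40: 0 child(ren)
Matching nodes: [12, 18, 22, 41, 33]
Count of nodes with exactly one child: 5


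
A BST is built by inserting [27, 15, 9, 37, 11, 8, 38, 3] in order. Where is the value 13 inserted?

Starting tree (level order): [27, 15, 37, 9, None, None, 38, 8, 11, None, None, 3]
Insertion path: 27 -> 15 -> 9 -> 11
Result: insert 13 as right child of 11
Final tree (level order): [27, 15, 37, 9, None, None, 38, 8, 11, None, None, 3, None, None, 13]


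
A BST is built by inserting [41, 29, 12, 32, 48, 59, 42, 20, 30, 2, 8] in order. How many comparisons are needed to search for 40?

Search path for 40: 41 -> 29 -> 32
Found: False
Comparisons: 3


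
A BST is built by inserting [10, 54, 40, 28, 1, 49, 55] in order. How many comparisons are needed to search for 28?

Search path for 28: 10 -> 54 -> 40 -> 28
Found: True
Comparisons: 4


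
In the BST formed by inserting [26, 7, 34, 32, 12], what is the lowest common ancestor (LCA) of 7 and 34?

Tree insertion order: [26, 7, 34, 32, 12]
Tree (level-order array): [26, 7, 34, None, 12, 32]
In a BST, the LCA of p=7, q=34 is the first node v on the
root-to-leaf path with p <= v <= q (go left if both < v, right if both > v).
Walk from root:
  at 26: 7 <= 26 <= 34, this is the LCA
LCA = 26


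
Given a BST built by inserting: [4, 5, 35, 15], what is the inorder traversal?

Tree insertion order: [4, 5, 35, 15]
Tree (level-order array): [4, None, 5, None, 35, 15]
Inorder traversal: [4, 5, 15, 35]


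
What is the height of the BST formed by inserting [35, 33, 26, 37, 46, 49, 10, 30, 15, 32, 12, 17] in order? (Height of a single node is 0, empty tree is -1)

Insertion order: [35, 33, 26, 37, 46, 49, 10, 30, 15, 32, 12, 17]
Tree (level-order array): [35, 33, 37, 26, None, None, 46, 10, 30, None, 49, None, 15, None, 32, None, None, 12, 17]
Compute height bottom-up (empty subtree = -1):
  height(12) = 1 + max(-1, -1) = 0
  height(17) = 1 + max(-1, -1) = 0
  height(15) = 1 + max(0, 0) = 1
  height(10) = 1 + max(-1, 1) = 2
  height(32) = 1 + max(-1, -1) = 0
  height(30) = 1 + max(-1, 0) = 1
  height(26) = 1 + max(2, 1) = 3
  height(33) = 1 + max(3, -1) = 4
  height(49) = 1 + max(-1, -1) = 0
  height(46) = 1 + max(-1, 0) = 1
  height(37) = 1 + max(-1, 1) = 2
  height(35) = 1 + max(4, 2) = 5
Height = 5
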